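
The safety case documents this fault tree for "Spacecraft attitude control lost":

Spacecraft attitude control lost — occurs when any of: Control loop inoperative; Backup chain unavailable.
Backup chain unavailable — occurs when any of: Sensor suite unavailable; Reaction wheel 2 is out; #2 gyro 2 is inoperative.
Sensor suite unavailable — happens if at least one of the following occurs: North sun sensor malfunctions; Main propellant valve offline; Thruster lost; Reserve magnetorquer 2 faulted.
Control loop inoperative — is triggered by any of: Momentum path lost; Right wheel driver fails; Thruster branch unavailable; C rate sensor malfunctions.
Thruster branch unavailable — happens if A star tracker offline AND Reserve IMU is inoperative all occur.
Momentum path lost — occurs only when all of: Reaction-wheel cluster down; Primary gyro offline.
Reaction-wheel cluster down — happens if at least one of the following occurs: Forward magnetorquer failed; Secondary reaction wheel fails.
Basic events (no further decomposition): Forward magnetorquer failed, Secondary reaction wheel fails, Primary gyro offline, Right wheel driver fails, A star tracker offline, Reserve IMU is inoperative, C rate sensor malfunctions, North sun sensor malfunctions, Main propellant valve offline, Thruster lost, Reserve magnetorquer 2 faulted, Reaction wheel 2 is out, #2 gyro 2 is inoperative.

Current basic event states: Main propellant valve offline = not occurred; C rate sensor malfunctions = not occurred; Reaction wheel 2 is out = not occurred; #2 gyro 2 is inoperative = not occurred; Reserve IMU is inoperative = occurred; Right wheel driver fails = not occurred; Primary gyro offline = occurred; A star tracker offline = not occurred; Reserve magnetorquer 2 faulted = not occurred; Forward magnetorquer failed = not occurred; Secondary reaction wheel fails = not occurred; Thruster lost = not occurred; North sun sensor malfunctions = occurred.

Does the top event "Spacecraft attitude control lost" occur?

Reaction-wheel cluster down [OR]: Forward magnetorquer failed=not, Secondary reaction wheel fails=not → no input occurs → does not occur.
Momentum path lost [AND]: Reaction-wheel cluster down=not, Primary gyro offline=occurs → not all inputs occur → does not occur.
Thruster branch unavailable [AND]: A star tracker offline=not, Reserve IMU is inoperative=occurs → not all inputs occur → does not occur.
Control loop inoperative [OR]: Momentum path lost=not, Right wheel driver fails=not, Thruster branch unavailable=not, C rate sensor malfunctions=not → no input occurs → does not occur.
Sensor suite unavailable [OR]: North sun sensor malfunctions=occurs, Main propellant valve offline=not, Thruster lost=not, Reserve magnetorquer 2 faulted=not → at least one input occurs → occurs.
Backup chain unavailable [OR]: Sensor suite unavailable=occurs, Reaction wheel 2 is out=not, #2 gyro 2 is inoperative=not → at least one input occurs → occurs.
Spacecraft attitude control lost [OR]: Control loop inoperative=not, Backup chain unavailable=occurs → at least one input occurs → occurs.

Yes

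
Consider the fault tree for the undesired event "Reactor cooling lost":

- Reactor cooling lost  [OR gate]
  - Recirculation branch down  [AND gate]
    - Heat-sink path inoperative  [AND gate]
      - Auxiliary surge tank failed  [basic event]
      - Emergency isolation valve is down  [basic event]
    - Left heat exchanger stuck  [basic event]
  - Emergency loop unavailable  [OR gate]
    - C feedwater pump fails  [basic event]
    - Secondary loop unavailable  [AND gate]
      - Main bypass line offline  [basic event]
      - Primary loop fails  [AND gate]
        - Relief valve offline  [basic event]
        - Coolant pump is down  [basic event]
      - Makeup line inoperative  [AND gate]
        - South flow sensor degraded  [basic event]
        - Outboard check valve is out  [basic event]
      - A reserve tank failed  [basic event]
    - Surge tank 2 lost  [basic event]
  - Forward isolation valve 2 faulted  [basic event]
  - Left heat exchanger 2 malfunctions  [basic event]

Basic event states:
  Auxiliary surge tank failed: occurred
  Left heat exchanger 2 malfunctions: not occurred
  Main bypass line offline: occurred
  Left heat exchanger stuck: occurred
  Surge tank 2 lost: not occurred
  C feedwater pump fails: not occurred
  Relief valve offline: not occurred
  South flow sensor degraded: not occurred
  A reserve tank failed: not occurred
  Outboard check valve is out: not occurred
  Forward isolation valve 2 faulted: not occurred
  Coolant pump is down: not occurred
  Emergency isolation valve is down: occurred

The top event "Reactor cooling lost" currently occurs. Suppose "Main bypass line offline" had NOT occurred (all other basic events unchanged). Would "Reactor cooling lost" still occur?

Yes

Counterfactual: set "Main bypass line offline" to not occurred.
Heat-sink path inoperative [AND]: Auxiliary surge tank failed=occurs, Emergency isolation valve is down=occurs → all inputs occur → occurs.
Recirculation branch down [AND]: Heat-sink path inoperative=occurs, Left heat exchanger stuck=occurs → all inputs occur → occurs.
Primary loop fails [AND]: Relief valve offline=not, Coolant pump is down=not → not all inputs occur → does not occur.
Makeup line inoperative [AND]: South flow sensor degraded=not, Outboard check valve is out=not → not all inputs occur → does not occur.
Secondary loop unavailable [AND]: Main bypass line offline=not, Primary loop fails=not, Makeup line inoperative=not, A reserve tank failed=not → not all inputs occur → does not occur.
Emergency loop unavailable [OR]: C feedwater pump fails=not, Secondary loop unavailable=not, Surge tank 2 lost=not → no input occurs → does not occur.
Reactor cooling lost [OR]: Recirculation branch down=occurs, Emergency loop unavailable=not, Forward isolation valve 2 faulted=not, Left heat exchanger 2 malfunctions=not → at least one input occurs → occurs.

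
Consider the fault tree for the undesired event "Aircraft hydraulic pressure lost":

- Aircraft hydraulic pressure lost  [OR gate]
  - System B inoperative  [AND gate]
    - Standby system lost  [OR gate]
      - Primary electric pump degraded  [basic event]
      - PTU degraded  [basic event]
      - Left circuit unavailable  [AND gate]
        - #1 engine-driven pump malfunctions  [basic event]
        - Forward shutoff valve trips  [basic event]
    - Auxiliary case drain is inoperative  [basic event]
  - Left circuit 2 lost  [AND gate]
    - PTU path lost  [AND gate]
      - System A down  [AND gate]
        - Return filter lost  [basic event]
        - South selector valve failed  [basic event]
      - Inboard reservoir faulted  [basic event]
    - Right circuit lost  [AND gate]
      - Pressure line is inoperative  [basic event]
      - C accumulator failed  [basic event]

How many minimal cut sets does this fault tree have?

Left circuit unavailable [AND]: one cut set from each child combined → 1 × 1 = 1 cut set(s).
Standby system lost [OR]: union of children's cut sets → 3 cut set(s).
System B inoperative [AND]: one cut set from each child combined → 3 × 1 = 3 cut set(s).
System A down [AND]: one cut set from each child combined → 1 × 1 = 1 cut set(s).
PTU path lost [AND]: one cut set from each child combined → 1 × 1 = 1 cut set(s).
Right circuit lost [AND]: one cut set from each child combined → 1 × 1 = 1 cut set(s).
Left circuit 2 lost [AND]: one cut set from each child combined → 1 × 1 = 1 cut set(s).
Aircraft hydraulic pressure lost [OR]: union of children's cut sets → 4 cut set(s).
Minimal cut sets: {Auxiliary case drain is inoperative, Primary electric pump degraded}; {Auxiliary case drain is inoperative, PTU degraded}; {#1 engine-driven pump malfunctions, Auxiliary case drain is inoperative, Forward shutoff valve trips}; {C accumulator failed, Inboard reservoir faulted, Pressure line is inoperative, Return filter lost, South selector valve failed}.

4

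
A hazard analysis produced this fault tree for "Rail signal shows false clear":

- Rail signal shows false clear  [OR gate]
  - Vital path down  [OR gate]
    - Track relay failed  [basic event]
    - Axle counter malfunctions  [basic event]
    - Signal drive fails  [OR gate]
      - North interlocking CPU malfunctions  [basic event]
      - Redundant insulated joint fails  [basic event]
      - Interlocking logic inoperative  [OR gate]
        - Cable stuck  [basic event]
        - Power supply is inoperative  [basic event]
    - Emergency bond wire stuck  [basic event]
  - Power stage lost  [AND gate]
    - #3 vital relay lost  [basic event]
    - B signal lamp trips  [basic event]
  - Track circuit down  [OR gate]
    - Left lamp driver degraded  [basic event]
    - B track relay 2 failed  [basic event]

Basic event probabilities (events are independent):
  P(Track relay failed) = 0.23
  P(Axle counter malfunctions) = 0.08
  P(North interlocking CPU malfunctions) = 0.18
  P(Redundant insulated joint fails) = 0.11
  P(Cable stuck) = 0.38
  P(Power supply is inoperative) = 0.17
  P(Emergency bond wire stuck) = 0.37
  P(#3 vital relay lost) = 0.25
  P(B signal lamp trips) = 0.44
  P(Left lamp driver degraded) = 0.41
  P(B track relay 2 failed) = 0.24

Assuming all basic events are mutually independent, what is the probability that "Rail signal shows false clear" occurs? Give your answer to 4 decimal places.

P(Interlocking logic inoperative) [OR] = 1 − (1−0.38) × (1−0.17) = 0.485400
P(Signal drive fails) [OR] = 1 − (1−0.18) × (1−0.11) × (1−0.485400) = 0.624445
P(Vital path down) [OR] = 1 − (1−0.23) × (1−0.08) × (1−0.624445) × (1−0.37) = 0.832393
P(Power stage lost) [AND] = 0.25 × 0.44 = 0.110000
P(Track circuit down) [OR] = 1 − (1−0.41) × (1−0.24) = 0.551600
P(Rail signal shows false clear) [OR] = 1 − (1−0.832393) × (1−0.110000) × (1−0.551600) = 0.933112
Rounded to 4 decimal places: P(Rail signal shows false clear) ≈ 0.9331.

0.9331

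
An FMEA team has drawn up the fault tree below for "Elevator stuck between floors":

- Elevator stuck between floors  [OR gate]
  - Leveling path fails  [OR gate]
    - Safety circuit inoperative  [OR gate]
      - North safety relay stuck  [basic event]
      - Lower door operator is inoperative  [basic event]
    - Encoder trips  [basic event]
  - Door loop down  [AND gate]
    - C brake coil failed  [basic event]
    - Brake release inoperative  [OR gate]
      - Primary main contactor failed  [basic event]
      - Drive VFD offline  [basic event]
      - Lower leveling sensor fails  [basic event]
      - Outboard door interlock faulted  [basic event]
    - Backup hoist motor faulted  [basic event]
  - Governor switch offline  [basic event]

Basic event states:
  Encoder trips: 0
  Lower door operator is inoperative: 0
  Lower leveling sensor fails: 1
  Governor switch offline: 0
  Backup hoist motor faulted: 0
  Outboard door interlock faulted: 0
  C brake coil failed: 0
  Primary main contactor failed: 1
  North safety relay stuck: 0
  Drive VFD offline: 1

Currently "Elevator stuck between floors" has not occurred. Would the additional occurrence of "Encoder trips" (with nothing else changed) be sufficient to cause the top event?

Counterfactual: set "Encoder trips" to occurred.
Safety circuit inoperative [OR]: North safety relay stuck=not, Lower door operator is inoperative=not → no input occurs → does not occur.
Leveling path fails [OR]: Safety circuit inoperative=not, Encoder trips=occurs → at least one input occurs → occurs.
Brake release inoperative [OR]: Primary main contactor failed=occurs, Drive VFD offline=occurs, Lower leveling sensor fails=occurs, Outboard door interlock faulted=not → at least one input occurs → occurs.
Door loop down [AND]: C brake coil failed=not, Brake release inoperative=occurs, Backup hoist motor faulted=not → not all inputs occur → does not occur.
Elevator stuck between floors [OR]: Leveling path fails=occurs, Door loop down=not, Governor switch offline=not → at least one input occurs → occurs.

Yes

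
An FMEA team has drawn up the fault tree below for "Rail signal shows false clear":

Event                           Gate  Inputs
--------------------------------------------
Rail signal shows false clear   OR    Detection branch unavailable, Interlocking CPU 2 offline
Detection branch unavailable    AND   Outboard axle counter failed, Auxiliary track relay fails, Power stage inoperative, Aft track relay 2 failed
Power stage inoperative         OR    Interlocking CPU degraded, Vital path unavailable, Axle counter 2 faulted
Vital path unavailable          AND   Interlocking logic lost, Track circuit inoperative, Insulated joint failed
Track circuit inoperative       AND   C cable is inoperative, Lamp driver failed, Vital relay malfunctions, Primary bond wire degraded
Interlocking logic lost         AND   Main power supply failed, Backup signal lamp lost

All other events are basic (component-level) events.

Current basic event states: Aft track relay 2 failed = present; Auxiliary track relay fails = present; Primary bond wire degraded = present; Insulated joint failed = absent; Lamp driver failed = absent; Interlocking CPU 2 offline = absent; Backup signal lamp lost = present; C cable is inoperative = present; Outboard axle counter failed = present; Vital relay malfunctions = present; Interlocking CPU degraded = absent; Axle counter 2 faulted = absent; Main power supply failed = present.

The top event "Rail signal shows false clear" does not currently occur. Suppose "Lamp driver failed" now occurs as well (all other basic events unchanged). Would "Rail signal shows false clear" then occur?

Counterfactual: set "Lamp driver failed" to occurred.
Interlocking logic lost [AND]: Main power supply failed=occurs, Backup signal lamp lost=occurs → all inputs occur → occurs.
Track circuit inoperative [AND]: C cable is inoperative=occurs, Lamp driver failed=occurs, Vital relay malfunctions=occurs, Primary bond wire degraded=occurs → all inputs occur → occurs.
Vital path unavailable [AND]: Interlocking logic lost=occurs, Track circuit inoperative=occurs, Insulated joint failed=not → not all inputs occur → does not occur.
Power stage inoperative [OR]: Interlocking CPU degraded=not, Vital path unavailable=not, Axle counter 2 faulted=not → no input occurs → does not occur.
Detection branch unavailable [AND]: Outboard axle counter failed=occurs, Auxiliary track relay fails=occurs, Power stage inoperative=not, Aft track relay 2 failed=occurs → not all inputs occur → does not occur.
Rail signal shows false clear [OR]: Detection branch unavailable=not, Interlocking CPU 2 offline=not → no input occurs → does not occur.

No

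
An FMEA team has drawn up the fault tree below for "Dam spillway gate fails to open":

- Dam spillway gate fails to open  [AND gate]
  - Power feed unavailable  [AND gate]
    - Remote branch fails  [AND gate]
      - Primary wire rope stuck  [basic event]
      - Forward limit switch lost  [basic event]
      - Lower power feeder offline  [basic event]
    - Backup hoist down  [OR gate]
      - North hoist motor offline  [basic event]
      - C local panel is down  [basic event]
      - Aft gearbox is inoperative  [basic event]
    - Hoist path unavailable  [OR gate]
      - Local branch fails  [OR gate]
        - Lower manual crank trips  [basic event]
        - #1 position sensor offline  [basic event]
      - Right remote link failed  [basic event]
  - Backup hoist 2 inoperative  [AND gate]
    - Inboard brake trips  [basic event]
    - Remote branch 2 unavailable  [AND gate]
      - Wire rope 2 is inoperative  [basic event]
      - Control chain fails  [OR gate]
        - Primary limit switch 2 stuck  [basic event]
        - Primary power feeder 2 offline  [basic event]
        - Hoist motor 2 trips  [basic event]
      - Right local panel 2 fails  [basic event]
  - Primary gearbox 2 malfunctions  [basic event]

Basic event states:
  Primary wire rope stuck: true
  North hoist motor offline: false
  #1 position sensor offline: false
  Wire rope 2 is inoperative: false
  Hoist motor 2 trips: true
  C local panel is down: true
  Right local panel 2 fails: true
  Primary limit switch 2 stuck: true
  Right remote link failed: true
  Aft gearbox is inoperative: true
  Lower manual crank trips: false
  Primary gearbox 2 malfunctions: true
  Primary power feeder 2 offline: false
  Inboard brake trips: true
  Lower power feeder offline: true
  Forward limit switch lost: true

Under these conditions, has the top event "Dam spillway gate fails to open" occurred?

No

Remote branch fails [AND]: Primary wire rope stuck=occurs, Forward limit switch lost=occurs, Lower power feeder offline=occurs → all inputs occur → occurs.
Backup hoist down [OR]: North hoist motor offline=not, C local panel is down=occurs, Aft gearbox is inoperative=occurs → at least one input occurs → occurs.
Local branch fails [OR]: Lower manual crank trips=not, #1 position sensor offline=not → no input occurs → does not occur.
Hoist path unavailable [OR]: Local branch fails=not, Right remote link failed=occurs → at least one input occurs → occurs.
Power feed unavailable [AND]: Remote branch fails=occurs, Backup hoist down=occurs, Hoist path unavailable=occurs → all inputs occur → occurs.
Control chain fails [OR]: Primary limit switch 2 stuck=occurs, Primary power feeder 2 offline=not, Hoist motor 2 trips=occurs → at least one input occurs → occurs.
Remote branch 2 unavailable [AND]: Wire rope 2 is inoperative=not, Control chain fails=occurs, Right local panel 2 fails=occurs → not all inputs occur → does not occur.
Backup hoist 2 inoperative [AND]: Inboard brake trips=occurs, Remote branch 2 unavailable=not → not all inputs occur → does not occur.
Dam spillway gate fails to open [AND]: Power feed unavailable=occurs, Backup hoist 2 inoperative=not, Primary gearbox 2 malfunctions=occurs → not all inputs occur → does not occur.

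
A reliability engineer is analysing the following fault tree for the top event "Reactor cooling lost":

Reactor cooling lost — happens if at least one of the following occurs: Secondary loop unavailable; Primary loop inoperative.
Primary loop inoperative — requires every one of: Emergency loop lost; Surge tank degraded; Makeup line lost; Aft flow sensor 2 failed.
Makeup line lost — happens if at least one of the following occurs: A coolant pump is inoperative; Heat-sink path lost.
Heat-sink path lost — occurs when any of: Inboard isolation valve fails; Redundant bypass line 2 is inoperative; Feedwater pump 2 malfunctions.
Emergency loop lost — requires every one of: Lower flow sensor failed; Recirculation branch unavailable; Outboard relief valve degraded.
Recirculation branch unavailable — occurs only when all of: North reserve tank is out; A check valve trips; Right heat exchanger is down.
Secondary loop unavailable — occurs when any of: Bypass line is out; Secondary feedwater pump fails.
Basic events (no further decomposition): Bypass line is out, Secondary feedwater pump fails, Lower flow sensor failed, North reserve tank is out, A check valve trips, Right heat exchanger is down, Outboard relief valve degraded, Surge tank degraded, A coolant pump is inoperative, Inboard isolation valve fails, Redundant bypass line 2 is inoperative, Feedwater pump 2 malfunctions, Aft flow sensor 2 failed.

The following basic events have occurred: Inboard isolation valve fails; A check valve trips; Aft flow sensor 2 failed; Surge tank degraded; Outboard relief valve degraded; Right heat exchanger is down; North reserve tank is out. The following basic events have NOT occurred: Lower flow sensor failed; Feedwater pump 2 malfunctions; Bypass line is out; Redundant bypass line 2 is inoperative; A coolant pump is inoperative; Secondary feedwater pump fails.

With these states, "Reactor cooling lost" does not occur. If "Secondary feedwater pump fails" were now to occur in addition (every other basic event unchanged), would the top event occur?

Counterfactual: set "Secondary feedwater pump fails" to occurred.
Secondary loop unavailable [OR]: Bypass line is out=not, Secondary feedwater pump fails=occurs → at least one input occurs → occurs.
Recirculation branch unavailable [AND]: North reserve tank is out=occurs, A check valve trips=occurs, Right heat exchanger is down=occurs → all inputs occur → occurs.
Emergency loop lost [AND]: Lower flow sensor failed=not, Recirculation branch unavailable=occurs, Outboard relief valve degraded=occurs → not all inputs occur → does not occur.
Heat-sink path lost [OR]: Inboard isolation valve fails=occurs, Redundant bypass line 2 is inoperative=not, Feedwater pump 2 malfunctions=not → at least one input occurs → occurs.
Makeup line lost [OR]: A coolant pump is inoperative=not, Heat-sink path lost=occurs → at least one input occurs → occurs.
Primary loop inoperative [AND]: Emergency loop lost=not, Surge tank degraded=occurs, Makeup line lost=occurs, Aft flow sensor 2 failed=occurs → not all inputs occur → does not occur.
Reactor cooling lost [OR]: Secondary loop unavailable=occurs, Primary loop inoperative=not → at least one input occurs → occurs.

Yes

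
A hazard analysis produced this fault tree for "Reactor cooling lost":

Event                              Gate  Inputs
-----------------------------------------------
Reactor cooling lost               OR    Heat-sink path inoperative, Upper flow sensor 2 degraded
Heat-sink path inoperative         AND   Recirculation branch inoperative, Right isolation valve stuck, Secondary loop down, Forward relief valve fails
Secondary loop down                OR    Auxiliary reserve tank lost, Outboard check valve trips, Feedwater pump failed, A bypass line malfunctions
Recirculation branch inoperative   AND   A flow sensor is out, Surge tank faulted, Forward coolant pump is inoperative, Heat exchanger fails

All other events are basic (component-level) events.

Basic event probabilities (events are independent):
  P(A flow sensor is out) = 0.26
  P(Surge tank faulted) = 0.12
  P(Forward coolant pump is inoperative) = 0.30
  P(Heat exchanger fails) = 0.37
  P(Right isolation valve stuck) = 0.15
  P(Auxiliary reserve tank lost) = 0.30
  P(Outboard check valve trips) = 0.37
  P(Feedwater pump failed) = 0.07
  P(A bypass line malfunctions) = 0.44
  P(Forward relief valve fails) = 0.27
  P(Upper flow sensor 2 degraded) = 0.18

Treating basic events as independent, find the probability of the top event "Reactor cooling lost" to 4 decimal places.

P(Recirculation branch inoperative) [AND] = 0.26 × 0.12 × 0.30 × 0.37 = 0.003463
P(Secondary loop down) [OR] = 1 − (1−0.30) × (1−0.37) × (1−0.07) × (1−0.44) = 0.770327
P(Heat-sink path inoperative) [AND] = 0.003463 × 0.15 × 0.770327 × 0.27 = 0.000108
P(Reactor cooling lost) [OR] = 1 − (1−0.000108) × (1−0.18) = 0.180089
Rounded to 4 decimal places: P(Reactor cooling lost) ≈ 0.1801.

0.1801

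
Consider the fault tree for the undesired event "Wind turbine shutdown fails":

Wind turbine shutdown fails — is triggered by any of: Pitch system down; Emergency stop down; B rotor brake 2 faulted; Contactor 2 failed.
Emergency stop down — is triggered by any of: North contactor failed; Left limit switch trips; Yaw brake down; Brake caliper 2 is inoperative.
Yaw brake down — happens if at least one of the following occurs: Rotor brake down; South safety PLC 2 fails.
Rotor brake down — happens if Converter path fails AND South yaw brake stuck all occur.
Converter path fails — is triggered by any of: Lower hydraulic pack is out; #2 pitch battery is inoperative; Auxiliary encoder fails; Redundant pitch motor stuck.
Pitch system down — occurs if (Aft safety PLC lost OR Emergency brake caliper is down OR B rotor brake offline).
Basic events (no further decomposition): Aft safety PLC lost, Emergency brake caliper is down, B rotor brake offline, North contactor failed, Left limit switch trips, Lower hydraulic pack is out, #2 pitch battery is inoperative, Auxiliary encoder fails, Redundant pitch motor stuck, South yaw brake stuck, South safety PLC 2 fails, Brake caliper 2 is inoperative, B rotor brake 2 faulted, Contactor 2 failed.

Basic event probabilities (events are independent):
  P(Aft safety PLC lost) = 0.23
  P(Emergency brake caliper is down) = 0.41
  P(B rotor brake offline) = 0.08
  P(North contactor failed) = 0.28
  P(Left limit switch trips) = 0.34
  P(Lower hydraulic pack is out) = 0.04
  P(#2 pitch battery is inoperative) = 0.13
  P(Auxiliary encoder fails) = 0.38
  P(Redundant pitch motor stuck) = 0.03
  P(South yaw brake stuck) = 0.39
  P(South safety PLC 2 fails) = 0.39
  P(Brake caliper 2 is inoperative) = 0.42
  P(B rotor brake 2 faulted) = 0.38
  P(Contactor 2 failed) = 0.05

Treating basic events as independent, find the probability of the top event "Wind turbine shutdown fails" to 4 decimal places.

0.9666

P(Pitch system down) [OR] = 1 − (1−0.23) × (1−0.41) × (1−0.08) = 0.582044
P(Converter path fails) [OR] = 1 − (1−0.04) × (1−0.13) × (1−0.38) × (1−0.03) = 0.497711
P(Rotor brake down) [AND] = 0.497711 × 0.39 = 0.194107
P(Yaw brake down) [OR] = 1 − (1−0.194107) × (1−0.39) = 0.508405
P(Emergency stop down) [OR] = 1 − (1−0.28) × (1−0.34) × (1−0.508405) × (1−0.42) = 0.864509
P(Wind turbine shutdown fails) [OR] = 1 − (1−0.582044) × (1−0.864509) × (1−0.38) × (1−0.05) = 0.966645
Rounded to 4 decimal places: P(Wind turbine shutdown fails) ≈ 0.9666.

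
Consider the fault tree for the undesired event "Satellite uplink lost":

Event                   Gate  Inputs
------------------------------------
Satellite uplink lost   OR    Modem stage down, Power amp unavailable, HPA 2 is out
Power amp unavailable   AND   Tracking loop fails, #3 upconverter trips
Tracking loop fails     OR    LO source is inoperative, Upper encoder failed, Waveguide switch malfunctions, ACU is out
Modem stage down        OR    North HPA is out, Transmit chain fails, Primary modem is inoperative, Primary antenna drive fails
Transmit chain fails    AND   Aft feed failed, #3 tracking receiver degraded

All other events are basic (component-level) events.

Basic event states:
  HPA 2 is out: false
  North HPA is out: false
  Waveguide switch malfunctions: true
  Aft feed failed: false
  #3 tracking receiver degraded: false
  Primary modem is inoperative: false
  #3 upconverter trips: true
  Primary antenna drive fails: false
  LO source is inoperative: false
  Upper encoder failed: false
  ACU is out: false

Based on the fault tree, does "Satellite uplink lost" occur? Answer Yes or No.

Yes

Transmit chain fails [AND]: Aft feed failed=not, #3 tracking receiver degraded=not → not all inputs occur → does not occur.
Modem stage down [OR]: North HPA is out=not, Transmit chain fails=not, Primary modem is inoperative=not, Primary antenna drive fails=not → no input occurs → does not occur.
Tracking loop fails [OR]: LO source is inoperative=not, Upper encoder failed=not, Waveguide switch malfunctions=occurs, ACU is out=not → at least one input occurs → occurs.
Power amp unavailable [AND]: Tracking loop fails=occurs, #3 upconverter trips=occurs → all inputs occur → occurs.
Satellite uplink lost [OR]: Modem stage down=not, Power amp unavailable=occurs, HPA 2 is out=not → at least one input occurs → occurs.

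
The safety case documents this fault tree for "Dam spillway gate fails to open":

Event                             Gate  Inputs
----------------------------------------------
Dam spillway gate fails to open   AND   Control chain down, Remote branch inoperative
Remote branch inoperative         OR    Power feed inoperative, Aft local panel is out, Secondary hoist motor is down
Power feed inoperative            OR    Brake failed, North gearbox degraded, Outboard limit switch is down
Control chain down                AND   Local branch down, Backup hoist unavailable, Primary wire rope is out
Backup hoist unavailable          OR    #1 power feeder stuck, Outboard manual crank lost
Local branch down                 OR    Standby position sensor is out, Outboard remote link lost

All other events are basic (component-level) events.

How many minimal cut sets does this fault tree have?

Local branch down [OR]: union of children's cut sets → 2 cut set(s).
Backup hoist unavailable [OR]: union of children's cut sets → 2 cut set(s).
Control chain down [AND]: one cut set from each child combined → 2 × 2 × 1 = 4 cut set(s).
Power feed inoperative [OR]: union of children's cut sets → 3 cut set(s).
Remote branch inoperative [OR]: union of children's cut sets → 5 cut set(s).
Dam spillway gate fails to open [AND]: one cut set from each child combined → 4 × 5 = 20 cut set(s).

20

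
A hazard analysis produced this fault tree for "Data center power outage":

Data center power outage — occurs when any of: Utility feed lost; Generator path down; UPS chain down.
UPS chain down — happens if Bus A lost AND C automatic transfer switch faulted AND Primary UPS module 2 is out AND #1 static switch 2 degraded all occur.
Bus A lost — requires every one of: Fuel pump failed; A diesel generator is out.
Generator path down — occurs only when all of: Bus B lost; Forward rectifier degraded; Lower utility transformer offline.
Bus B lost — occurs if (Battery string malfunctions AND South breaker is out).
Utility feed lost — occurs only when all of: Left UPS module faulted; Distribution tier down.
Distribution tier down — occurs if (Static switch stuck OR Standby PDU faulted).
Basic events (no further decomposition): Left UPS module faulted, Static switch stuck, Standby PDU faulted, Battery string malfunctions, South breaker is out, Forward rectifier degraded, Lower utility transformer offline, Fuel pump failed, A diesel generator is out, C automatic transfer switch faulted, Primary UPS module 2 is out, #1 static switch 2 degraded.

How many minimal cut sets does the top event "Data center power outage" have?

4

Distribution tier down [OR]: union of children's cut sets → 2 cut set(s).
Utility feed lost [AND]: one cut set from each child combined → 1 × 2 = 2 cut set(s).
Bus B lost [AND]: one cut set from each child combined → 1 × 1 = 1 cut set(s).
Generator path down [AND]: one cut set from each child combined → 1 × 1 × 1 = 1 cut set(s).
Bus A lost [AND]: one cut set from each child combined → 1 × 1 = 1 cut set(s).
UPS chain down [AND]: one cut set from each child combined → 1 × 1 × 1 × 1 = 1 cut set(s).
Data center power outage [OR]: union of children's cut sets → 4 cut set(s).
Minimal cut sets: {Left UPS module faulted, Static switch stuck}; {Left UPS module faulted, Standby PDU faulted}; {Battery string malfunctions, Forward rectifier degraded, Lower utility transformer offline, South breaker is out}; {#1 static switch 2 degraded, A diesel generator is out, C automatic transfer switch faulted, Fuel pump failed, Primary UPS module 2 is out}.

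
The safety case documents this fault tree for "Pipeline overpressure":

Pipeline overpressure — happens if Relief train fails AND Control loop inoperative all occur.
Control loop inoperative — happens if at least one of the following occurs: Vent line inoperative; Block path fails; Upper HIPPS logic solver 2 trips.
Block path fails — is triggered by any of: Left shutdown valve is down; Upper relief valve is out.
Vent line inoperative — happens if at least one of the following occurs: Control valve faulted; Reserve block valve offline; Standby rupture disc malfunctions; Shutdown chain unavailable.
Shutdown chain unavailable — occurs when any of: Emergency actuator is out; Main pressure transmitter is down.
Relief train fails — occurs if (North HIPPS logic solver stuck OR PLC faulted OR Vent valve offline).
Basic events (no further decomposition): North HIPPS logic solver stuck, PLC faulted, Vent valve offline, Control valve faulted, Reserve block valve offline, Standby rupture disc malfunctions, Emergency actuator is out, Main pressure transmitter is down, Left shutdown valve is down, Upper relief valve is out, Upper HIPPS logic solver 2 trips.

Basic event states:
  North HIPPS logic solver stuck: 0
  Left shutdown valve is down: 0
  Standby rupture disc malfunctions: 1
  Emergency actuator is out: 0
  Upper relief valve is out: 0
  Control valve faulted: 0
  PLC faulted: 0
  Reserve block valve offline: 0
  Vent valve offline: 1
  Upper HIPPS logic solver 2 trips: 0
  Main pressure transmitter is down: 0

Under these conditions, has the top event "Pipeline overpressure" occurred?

Relief train fails [OR]: North HIPPS logic solver stuck=not, PLC faulted=not, Vent valve offline=occurs → at least one input occurs → occurs.
Shutdown chain unavailable [OR]: Emergency actuator is out=not, Main pressure transmitter is down=not → no input occurs → does not occur.
Vent line inoperative [OR]: Control valve faulted=not, Reserve block valve offline=not, Standby rupture disc malfunctions=occurs, Shutdown chain unavailable=not → at least one input occurs → occurs.
Block path fails [OR]: Left shutdown valve is down=not, Upper relief valve is out=not → no input occurs → does not occur.
Control loop inoperative [OR]: Vent line inoperative=occurs, Block path fails=not, Upper HIPPS logic solver 2 trips=not → at least one input occurs → occurs.
Pipeline overpressure [AND]: Relief train fails=occurs, Control loop inoperative=occurs → all inputs occur → occurs.

Yes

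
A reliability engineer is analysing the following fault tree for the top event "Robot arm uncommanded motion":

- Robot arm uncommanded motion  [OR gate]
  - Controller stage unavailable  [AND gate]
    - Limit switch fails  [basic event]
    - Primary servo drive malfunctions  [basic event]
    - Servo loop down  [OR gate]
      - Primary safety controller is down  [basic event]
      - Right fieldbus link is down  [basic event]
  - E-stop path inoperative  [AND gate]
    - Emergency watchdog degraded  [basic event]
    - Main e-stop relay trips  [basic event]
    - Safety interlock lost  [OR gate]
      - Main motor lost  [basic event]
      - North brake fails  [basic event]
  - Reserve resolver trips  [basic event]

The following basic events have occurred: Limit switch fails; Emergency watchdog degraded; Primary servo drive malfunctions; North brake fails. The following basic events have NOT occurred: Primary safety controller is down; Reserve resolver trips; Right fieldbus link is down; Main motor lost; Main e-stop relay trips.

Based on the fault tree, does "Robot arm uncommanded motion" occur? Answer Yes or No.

Servo loop down [OR]: Primary safety controller is down=not, Right fieldbus link is down=not → no input occurs → does not occur.
Controller stage unavailable [AND]: Limit switch fails=occurs, Primary servo drive malfunctions=occurs, Servo loop down=not → not all inputs occur → does not occur.
Safety interlock lost [OR]: Main motor lost=not, North brake fails=occurs → at least one input occurs → occurs.
E-stop path inoperative [AND]: Emergency watchdog degraded=occurs, Main e-stop relay trips=not, Safety interlock lost=occurs → not all inputs occur → does not occur.
Robot arm uncommanded motion [OR]: Controller stage unavailable=not, E-stop path inoperative=not, Reserve resolver trips=not → no input occurs → does not occur.

No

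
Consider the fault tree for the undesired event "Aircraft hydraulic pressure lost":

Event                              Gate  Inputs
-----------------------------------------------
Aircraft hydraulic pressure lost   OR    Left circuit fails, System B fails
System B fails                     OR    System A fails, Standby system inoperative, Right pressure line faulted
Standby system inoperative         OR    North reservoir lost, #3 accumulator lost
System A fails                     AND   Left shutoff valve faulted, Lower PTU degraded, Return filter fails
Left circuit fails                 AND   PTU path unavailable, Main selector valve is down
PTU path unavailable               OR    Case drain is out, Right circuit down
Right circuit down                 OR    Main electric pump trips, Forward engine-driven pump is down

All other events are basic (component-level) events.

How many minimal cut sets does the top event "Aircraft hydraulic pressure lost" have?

7

Right circuit down [OR]: union of children's cut sets → 2 cut set(s).
PTU path unavailable [OR]: union of children's cut sets → 3 cut set(s).
Left circuit fails [AND]: one cut set from each child combined → 3 × 1 = 3 cut set(s).
System A fails [AND]: one cut set from each child combined → 1 × 1 × 1 = 1 cut set(s).
Standby system inoperative [OR]: union of children's cut sets → 2 cut set(s).
System B fails [OR]: union of children's cut sets → 4 cut set(s).
Aircraft hydraulic pressure lost [OR]: union of children's cut sets → 7 cut set(s).
Minimal cut sets: {Case drain is out, Main selector valve is down}; {Main electric pump trips, Main selector valve is down}; {Forward engine-driven pump is down, Main selector valve is down}; {Left shutoff valve faulted, Lower PTU degraded, Return filter fails}; {North reservoir lost}; {#3 accumulator lost}; {Right pressure line faulted}.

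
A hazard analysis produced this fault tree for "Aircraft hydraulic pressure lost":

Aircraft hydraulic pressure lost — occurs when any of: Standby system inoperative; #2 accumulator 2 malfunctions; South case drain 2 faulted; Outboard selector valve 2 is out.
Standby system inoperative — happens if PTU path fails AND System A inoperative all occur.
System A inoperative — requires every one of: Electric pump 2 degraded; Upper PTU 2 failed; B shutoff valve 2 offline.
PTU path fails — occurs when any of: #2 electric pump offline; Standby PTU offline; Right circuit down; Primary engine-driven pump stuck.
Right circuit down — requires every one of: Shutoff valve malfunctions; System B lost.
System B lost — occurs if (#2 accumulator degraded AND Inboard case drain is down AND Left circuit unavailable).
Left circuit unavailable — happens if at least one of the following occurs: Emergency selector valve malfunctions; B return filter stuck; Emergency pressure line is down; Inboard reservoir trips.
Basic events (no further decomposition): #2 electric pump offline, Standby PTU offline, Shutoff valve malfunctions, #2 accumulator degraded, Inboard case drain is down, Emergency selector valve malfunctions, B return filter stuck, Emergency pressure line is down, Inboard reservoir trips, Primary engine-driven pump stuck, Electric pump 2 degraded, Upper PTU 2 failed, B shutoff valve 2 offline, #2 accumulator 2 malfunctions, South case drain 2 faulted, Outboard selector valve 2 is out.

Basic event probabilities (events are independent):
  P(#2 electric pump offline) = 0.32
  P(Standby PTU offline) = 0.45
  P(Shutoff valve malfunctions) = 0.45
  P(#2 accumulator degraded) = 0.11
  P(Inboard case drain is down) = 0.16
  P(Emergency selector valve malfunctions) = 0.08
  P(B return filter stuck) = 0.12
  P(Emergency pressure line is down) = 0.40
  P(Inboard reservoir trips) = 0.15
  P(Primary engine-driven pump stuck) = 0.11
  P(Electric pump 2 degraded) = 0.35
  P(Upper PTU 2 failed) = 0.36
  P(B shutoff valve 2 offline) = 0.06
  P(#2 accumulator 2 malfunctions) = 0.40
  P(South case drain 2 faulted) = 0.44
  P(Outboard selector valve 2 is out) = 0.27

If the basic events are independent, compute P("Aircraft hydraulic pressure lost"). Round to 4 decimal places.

P(Left circuit unavailable) [OR] = 1 − (1−0.08) × (1−0.12) × (1−0.40) × (1−0.15) = 0.587104
P(System B lost) [AND] = 0.11 × 0.16 × 0.587104 = 0.010333
P(Right circuit down) [AND] = 0.45 × 0.010333 = 0.004650
P(PTU path fails) [OR] = 1 − (1−0.32) × (1−0.45) × (1−0.004650) × (1−0.11) = 0.668688
P(System A inoperative) [AND] = 0.35 × 0.36 × 0.06 = 0.007560
P(Standby system inoperative) [AND] = 0.668688 × 0.007560 = 0.005055
P(Aircraft hydraulic pressure lost) [OR] = 1 − (1−0.005055) × (1−0.40) × (1−0.44) × (1−0.27) = 0.755960
Rounded to 4 decimal places: P(Aircraft hydraulic pressure lost) ≈ 0.7560.

0.7560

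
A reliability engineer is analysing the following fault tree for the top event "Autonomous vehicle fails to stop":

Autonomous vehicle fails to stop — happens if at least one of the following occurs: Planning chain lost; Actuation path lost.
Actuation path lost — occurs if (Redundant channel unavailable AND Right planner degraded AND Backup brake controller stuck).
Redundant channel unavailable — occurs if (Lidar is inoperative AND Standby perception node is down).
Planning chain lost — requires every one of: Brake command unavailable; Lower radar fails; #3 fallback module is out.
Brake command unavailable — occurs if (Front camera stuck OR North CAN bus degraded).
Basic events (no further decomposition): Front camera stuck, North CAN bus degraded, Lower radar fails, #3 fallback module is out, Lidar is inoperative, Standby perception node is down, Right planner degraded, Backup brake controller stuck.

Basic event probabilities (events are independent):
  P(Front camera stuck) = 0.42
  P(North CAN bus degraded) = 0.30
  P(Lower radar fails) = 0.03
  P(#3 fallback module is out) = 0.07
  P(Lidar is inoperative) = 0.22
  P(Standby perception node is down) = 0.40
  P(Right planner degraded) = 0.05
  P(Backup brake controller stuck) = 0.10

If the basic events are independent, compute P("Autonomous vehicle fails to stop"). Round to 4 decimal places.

P(Brake command unavailable) [OR] = 1 − (1−0.42) × (1−0.30) = 0.594000
P(Planning chain lost) [AND] = 0.594000 × 0.03 × 0.07 = 0.001247
P(Redundant channel unavailable) [AND] = 0.22 × 0.40 = 0.088000
P(Actuation path lost) [AND] = 0.088000 × 0.05 × 0.10 = 0.000440
P(Autonomous vehicle fails to stop) [OR] = 1 − (1−0.001247) × (1−0.000440) = 0.001686
Rounded to 4 decimal places: P(Autonomous vehicle fails to stop) ≈ 0.0017.

0.0017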